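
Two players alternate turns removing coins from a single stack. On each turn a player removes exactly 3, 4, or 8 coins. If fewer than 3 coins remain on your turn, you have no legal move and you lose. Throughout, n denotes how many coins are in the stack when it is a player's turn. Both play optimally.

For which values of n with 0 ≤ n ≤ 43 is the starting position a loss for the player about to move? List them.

Positions with no move are L. A position that does have a move is losing for the player to move precisely when every available move leads to a winning position for the opponent. Fill in the labels:
n=0: no move → L
n=1: no move → L
n=2: no move → L
n=3: W (go to 0, an L position)
n=4: W (go to 1, an L position)
n=5: W (go to 2, an L position)
n=6: W (go to 2, an L position)
n=7: L (options 4(W), 3(W) are all W)
n=8: W (go to 0, an L position)
n=9: W (go to 1, an L position)
n=10: W (go to 7, an L position)
n=11: W (go to 7, an L position)
n=12: L (options 9(W), 8(W), 4(W) are all W)
n=13: L (options 10(W), 9(W), 5(W) are all W)
n=14: L (options 11(W), 10(W), 6(W) are all W)
n=15: W (go to 12, an L position)
n=16: W (go to 13, an L position)
n=17: W (go to 14, an L position)
n=18: W (go to 14, an L position)
n=19: L (options 16(W), 15(W), 11(W) are all W)
n=20: W (go to 12, an L position)
n=21: W (go to 13, an L position)
n=22: W (go to 19, an L position)
n=23: W (go to 19, an L position)
n=24: L (options 21(W), 20(W), 16(W) are all W)
n=25: L (options 22(W), 21(W), 17(W) are all W)
n=26: L (options 23(W), 22(W), 18(W) are all W)
n=27: W (go to 24, an L position)
n=28: W (go to 25, an L position)
n=29: W (go to 26, an L position)
n=30: W (go to 26, an L position)
n=31: L (options 28(W), 27(W), 23(W) are all W)
n=32: W (go to 24, an L position)
n=33: W (go to 25, an L position)
n=34: W (go to 31, an L position)
n=35: W (go to 31, an L position)
n=36: L (options 33(W), 32(W), 28(W) are all W)
n=37: L (options 34(W), 33(W), 29(W) are all W)
n=38: L (options 35(W), 34(W), 30(W) are all W)
n=39: W (go to 36, an L position)
n=40: W (go to 37, an L position)
n=41: W (go to 38, an L position)
n=42: W (go to 38, an L position)
n=43: L (options 40(W), 39(W), 35(W) are all W)
The losing starting values of n are exactly the entries labelled L in this table (16 of them).

0, 1, 2, 7, 12, 13, 14, 19, 24, 25, 26, 31, 36, 37, 38, 43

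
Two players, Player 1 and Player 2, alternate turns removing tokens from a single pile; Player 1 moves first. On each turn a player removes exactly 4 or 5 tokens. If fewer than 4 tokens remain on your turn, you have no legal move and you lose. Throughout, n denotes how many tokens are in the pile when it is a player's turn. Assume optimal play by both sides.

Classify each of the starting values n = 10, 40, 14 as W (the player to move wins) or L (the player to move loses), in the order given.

10: L, 40: W, 14: W

Compute win/loss labels from the base case upward. A position with no move is L. Any other position is W if it can reach an L in one move, else L.
n=0: no move → L
n=1: no move → L
n=2: no move → L
n=3: no move → L
n=4: W (go to 0, an L position)
n=5: W (go to 1, an L position)
n=6: W (go to 2, an L position)
n=7: W (go to 3, an L position)
n=8: W (go to 3, an L position)
n=9: L (options 5(W), 4(W) are all W)
n=10: L (options 6(W), 5(W) are all W)
n=11: L (options 7(W), 6(W) are all W)
n=12: L (options 8(W), 7(W) are all W)
n=13: W (go to 9, an L position)
n=14: W (go to 10, an L position)
n=15: W (go to 11, an L position)
n=16: W (go to 12, an L position)
n=17: W (go to 12, an L position)
n=18: L (options 14(W), 13(W) are all W)
n=19: L (options 15(W), 14(W) are all W)
n=20: L (options 16(W), 15(W) are all W)
n=21: L (options 17(W), 16(W) are all W)
n=22: W (go to 18, an L position)
n=23: W (go to 19, an L position)
n=24: W (go to 20, an L position)
n=25: W (go to 21, an L position)
n=26: W (go to 21, an L position)
n=27: L (options 23(W), 22(W) are all W)
n=28: L (options 24(W), 23(W) are all W)
n=29: L (options 25(W), 24(W) are all W)
n=30: L (options 26(W), 25(W) are all W)
n=31: W (go to 27, an L position)
n=32: W (go to 28, an L position)
n=33: W (go to 29, an L position)
n=34: W (go to 30, an L position)
n=35: W (go to 30, an L position)
n=36: L (options 32(W), 31(W) are all W)
n=37: L (options 33(W), 32(W) are all W)
n=38: L (options 34(W), 33(W) are all W)
n=39: L (options 35(W), 34(W) are all W)
n=40: W (go to 36, an L position)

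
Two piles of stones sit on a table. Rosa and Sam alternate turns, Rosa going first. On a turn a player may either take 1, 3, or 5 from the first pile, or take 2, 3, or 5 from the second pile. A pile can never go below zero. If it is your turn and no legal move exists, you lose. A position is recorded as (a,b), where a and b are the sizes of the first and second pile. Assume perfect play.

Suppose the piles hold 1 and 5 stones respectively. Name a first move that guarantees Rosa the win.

Work bottom-up. With no move the player to move loses. Otherwise the position is W if at least one move leads to an L position for the opponent, and L if every move leads to a W.
No move ever increases a pile, so every position that can arise here has a ≤ 1 and b ≤ 5; it is enough to label the cells with 0 ≤ a ≤ 1 and 0 ≤ b ≤ 5.
Every move lowers a or b (never raises either), so fill the grid row by row in increasing a, and left to right within a row: each cell's successors are then already labelled.
      b=0  b=1  b=2  b=3  b=4  b=5
a=0:    L    L    W    W    W    W
a=1:    W    W    L    L    W    W
Cells with no legal move (terminal, hence L): (0,0), (0,1).
The remaining L cells, each justified by listing all of its moves:
(1,2): →(0,2)(W), (1,0)(W) — all W, so L
(1,3): →(0,3)(W), (1,1)(W), (1,0)(W) — all W, so L
Every other cell has at least one move into one of the L cells above, so it is W.
From (1,5), the L positions reachable in one move are: (1,3), (1,2). Any move reaching one of these is winning.

Move to (1,3).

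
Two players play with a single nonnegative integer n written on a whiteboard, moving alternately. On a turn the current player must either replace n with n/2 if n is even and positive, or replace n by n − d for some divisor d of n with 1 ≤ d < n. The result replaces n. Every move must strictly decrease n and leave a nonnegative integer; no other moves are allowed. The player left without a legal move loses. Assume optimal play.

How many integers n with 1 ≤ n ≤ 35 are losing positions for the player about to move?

18

Label each position W (a win for the player to move) or L (a loss). A position with no legal move is L; any other position is W exactly when some move reaches an L, and L when every move reaches a W.
n=0: no move → L
n=1: no move → L
n=2: can move to 1, which is L ⇒ W
n=3: the only move is to 2(W), a W ⇒ L
n=4: can move to 3, which is L ⇒ W
n=5: the only move is to 4(W), a W ⇒ L
n=6: can move to 3, which is L ⇒ W
n=7: the only move is to 6(W), a W ⇒ L
n=8: can move to 7, which is L ⇒ W
n=9: moves to 6(W), 8(W); every one is W ⇒ L
n=10: can move to 5, which is L ⇒ W
n=11: the only move is to 10(W), a W ⇒ L
n=12: can move to 9, which is L ⇒ W
n=13: the only move is to 12(W), a W ⇒ L
n=14: can move to 7, which is L ⇒ W
n=15: moves to 10(W), 12(W), 14(W); every one is W ⇒ L
n=16: can move to 15, which is L ⇒ W
n=17: the only move is to 16(W), a W ⇒ L
n=18: can move to 9, which is L ⇒ W
n=19: the only move is to 18(W), a W ⇒ L
n=20: can move to 15, which is L ⇒ W
n=21: moves to 14(W), 18(W), 20(W); every one is W ⇒ L
n=22: can move to 11, which is L ⇒ W
n=23: the only move is to 22(W), a W ⇒ L
n=24: can move to 21, which is L ⇒ W
n=25: moves to 20(W), 24(W); every one is W ⇒ L
n=26: can move to 13, which is L ⇒ W
n=27: moves to 18(W), 24(W), 26(W); every one is W ⇒ L
n=28: can move to 21, which is L ⇒ W
n=29: the only move is to 28(W), a W ⇒ L
n=30: can move to 15, which is L ⇒ W
n=31: the only move is to 30(W), a W ⇒ L
n=32: can move to 31, which is L ⇒ W
n=33: moves to 22(W), 30(W), 32(W); every one is W ⇒ L
n=34: can move to 17, which is L ⇒ W
n=35: moves to 28(W), 30(W), 34(W); every one is W ⇒ L
L entries with 1 ≤ n ≤ 35 (n=0 is outside the asked range and is not counted): n = 1, 3, 5, 7, 9, 11, 13, 15, 17, 19, 21, 23, 25, 27, 29, 31, 33, 35; that makes 18.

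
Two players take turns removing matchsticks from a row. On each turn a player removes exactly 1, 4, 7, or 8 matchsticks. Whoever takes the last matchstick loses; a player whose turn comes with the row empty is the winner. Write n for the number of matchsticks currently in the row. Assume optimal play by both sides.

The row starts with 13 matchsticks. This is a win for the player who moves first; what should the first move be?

Use the standard recursion: the mover wins at a terminal position; elsewhere, the mover wins exactly when some move hands the opponent an L position.
n=0: no move; the opponent has just taken the last matchstick and therefore loses → W
n=1: →0(W) only, which is W, so L
n=2: →1(L), so W
n=3: →2(W) only, which is W, so L
n=4: →3(L), so W
n=5: →1(L), so W
n=6: →5(W), 2(W) — all W, so L
n=7: →6(L), so W
n=8: →1(L), so W
n=9: →1(L), so W
n=10: →6(L), so W
n=11: →3(L), so W
n=12: →11(W), 8(W), 5(W), 4(W) — all W, so L
n=13: →12(L), so W
From 13, the L positions reachable in one move are: 12, 6. Any move reaching one of these is winning.

Remove 1, leaving 12.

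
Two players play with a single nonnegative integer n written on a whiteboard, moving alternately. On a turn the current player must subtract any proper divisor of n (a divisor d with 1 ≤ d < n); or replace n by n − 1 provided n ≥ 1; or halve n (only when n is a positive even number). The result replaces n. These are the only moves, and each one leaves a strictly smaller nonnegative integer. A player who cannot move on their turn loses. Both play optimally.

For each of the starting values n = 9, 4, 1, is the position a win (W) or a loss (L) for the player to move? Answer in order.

Build the W/L table. Terminal = L. A non-terminal position is W if it has a move to some L; otherwise it is L.
n=0: no move → L
n=1: W (go to 0, an L position)
n=2: L (sole option 1(W) is W)
n=3: W (go to 2, an L position)
n=4: W (go to 2, an L position)
n=5: L (sole option 4(W) is W)
n=6: W (go to 5, an L position)
n=7: L (sole option 6(W) is W)
n=8: W (go to 7, an L position)
n=9: L (options 6(W), 8(W) are all W)

9: L, 4: W, 1: W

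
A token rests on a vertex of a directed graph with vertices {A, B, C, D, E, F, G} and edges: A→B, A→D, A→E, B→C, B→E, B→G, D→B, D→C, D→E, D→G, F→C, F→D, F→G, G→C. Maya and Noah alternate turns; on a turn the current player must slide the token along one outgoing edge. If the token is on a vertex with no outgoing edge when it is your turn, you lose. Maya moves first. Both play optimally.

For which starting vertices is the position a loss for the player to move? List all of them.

Compute win/loss labels from the base case upward. A position with no move is L. Any other position is W if it can reach an L in one move, else L.
Every edge goes from a vertex to one that appears earlier in the order C, E, G, B, D, F, A, so processing vertices in that order labels each vertex after all of its successors.
C: no outgoing edge → L
E: no outgoing edge → L
G: can move to C, which is L ⇒ W
B: can move to E, which is L ⇒ W
D: can move to E, which is L ⇒ W
F: can move to C, which is L ⇒ W
A: can move to E, which is L ⇒ W
Reading off the rows marked L gives the requested list; there are 2 such vertices.

C, E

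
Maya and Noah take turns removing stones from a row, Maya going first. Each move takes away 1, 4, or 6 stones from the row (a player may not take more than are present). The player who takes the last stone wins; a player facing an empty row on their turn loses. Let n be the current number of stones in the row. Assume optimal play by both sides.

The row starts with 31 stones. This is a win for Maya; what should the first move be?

Use the standard recursion: the mover loses at a terminal position; elsewhere, the mover wins exactly when some move hands the opponent an L position.
n=0: no move → L
n=1: reaches L-position 0 → W
n=2: only reaches 1(W), which is W → L
n=3: reaches L-position 2 → W
n=4: reaches L-position 0 → W
n=5: only reaches 4(W), 1(W), all W → L
n=6: reaches L-position 5 → W
n=7: only reaches 6(W), 3(W), 1(W), all W → L
n=8: reaches L-position 7 → W
n=9: reaches L-position 5 → W
n=10: only reaches 9(W), 6(W), 4(W), all W → L
n=11: reaches L-position 10 → W
n=12: only reaches 11(W), 8(W), 6(W), all W → L
n=13: reaches L-position 12 → W
n=14: reaches L-position 10 → W
n=15: only reaches 14(W), 11(W), 9(W), all W → L
n=16: reaches L-position 15 → W
n=17: only reaches 16(W), 13(W), 11(W), all W → L
n=18: reaches L-position 17 → W
n=19: reaches L-position 15 → W
n=20: only reaches 19(W), 16(W), 14(W), all W → L
n=21: reaches L-position 20 → W
n=22: only reaches 21(W), 18(W), 16(W), all W → L
n=23: reaches L-position 22 → W
n=24: reaches L-position 20 → W
n=25: only reaches 24(W), 21(W), 19(W), all W → L
n=26: reaches L-position 25 → W
n=27: only reaches 26(W), 23(W), 21(W), all W → L
n=28: reaches L-position 27 → W
n=29: reaches L-position 25 → W
n=30: only reaches 29(W), 26(W), 24(W), all W → L
n=31: reaches L-position 30 → W
From 31, the L positions reachable in one move are: 30, 27, 25. Any move reaching one of these is winning.

Remove 1, leaving 30.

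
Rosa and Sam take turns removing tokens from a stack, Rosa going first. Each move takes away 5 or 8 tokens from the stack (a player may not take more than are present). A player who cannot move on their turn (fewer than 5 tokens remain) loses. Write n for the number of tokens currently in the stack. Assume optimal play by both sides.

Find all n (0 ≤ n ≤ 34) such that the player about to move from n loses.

Use the standard recursion: the mover loses at a terminal position; elsewhere, the mover wins exactly when some move hands the opponent an L position.
n=0: no move → L
n=1: no move → L
n=2: no move → L
n=3: no move → L
n=4: no move → L
n=5: reaches L-position 0 → W
n=6: reaches L-position 1 → W
n=7: reaches L-position 2 → W
n=8: reaches L-position 3 → W
n=9: reaches L-position 4 → W
n=10: reaches L-position 2 → W
n=11: reaches L-position 3 → W
n=12: reaches L-position 4 → W
n=13: only reaches 8(W), 5(W), all W → L
n=14: only reaches 9(W), 6(W), all W → L
n=15: only reaches 10(W), 7(W), all W → L
n=16: only reaches 11(W), 8(W), all W → L
n=17: only reaches 12(W), 9(W), all W → L
n=18: reaches L-position 13 → W
n=19: reaches L-position 14 → W
n=20: reaches L-position 15 → W
n=21: reaches L-position 16 → W
n=22: reaches L-position 17 → W
n=23: reaches L-position 15 → W
n=24: reaches L-position 16 → W
n=25: reaches L-position 17 → W
n=26: only reaches 21(W), 18(W), all W → L
n=27: only reaches 22(W), 19(W), all W → L
n=28: only reaches 23(W), 20(W), all W → L
n=29: only reaches 24(W), 21(W), all W → L
n=30: only reaches 25(W), 22(W), all W → L
n=31: reaches L-position 26 → W
n=32: reaches L-position 27 → W
n=33: reaches L-position 28 → W
n=34: reaches L-position 29 → W
Reading off the rows marked L gives the requested list; there are 15 such values of n.

0, 1, 2, 3, 4, 13, 14, 15, 16, 17, 26, 27, 28, 29, 30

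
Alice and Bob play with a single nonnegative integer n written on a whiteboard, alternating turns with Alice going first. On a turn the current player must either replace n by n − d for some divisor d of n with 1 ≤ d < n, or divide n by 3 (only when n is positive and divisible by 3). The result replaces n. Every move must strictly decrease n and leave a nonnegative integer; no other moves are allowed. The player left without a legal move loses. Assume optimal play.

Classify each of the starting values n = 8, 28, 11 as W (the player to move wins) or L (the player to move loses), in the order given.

8: W, 28: L, 11: L

Build the W/L table. Terminal = L. A non-terminal position is W if it has a move to some L; otherwise it is L.
n=0: no move → L
n=1: no move → L
n=2: →1(L), so W
n=3: →1(L), so W
n=4: →2(W), 3(W) — all W, so L
n=5: →4(L), so W
n=6: →4(L), so W
n=7: →6(W) only, which is W, so L
n=8: →4(L), so W
n=9: →3(W), 6(W), 8(W) — all W, so L
n=10: →9(L), so W
n=11: →10(W) only, which is W, so L
n=12: →4(L), so W
n=13: →12(W) only, which is W, so L
n=14: →7(L), so W
n=15: →5(W), 10(W), 12(W), 14(W) — all W, so L
n=16: →15(L), so W
n=17: →16(W) only, which is W, so L
n=18: →9(L), so W
n=19: →18(W) only, which is W, so L
n=20: →15(L), so W
n=21: →7(L), so W
n=22: →11(L), so W
n=23: →22(W) only, which is W, so L
n=24: →23(L), so W
n=25: →20(W), 24(W) — all W, so L
n=26: →13(L), so W
n=27: →9(L), so W
n=28: →14(W), 21(W), 24(W), 26(W), 27(W) — all W, so L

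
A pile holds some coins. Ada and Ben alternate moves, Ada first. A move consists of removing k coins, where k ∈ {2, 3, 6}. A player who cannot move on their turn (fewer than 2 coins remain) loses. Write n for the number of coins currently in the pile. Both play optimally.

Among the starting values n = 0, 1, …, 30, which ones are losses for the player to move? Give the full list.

Positions with no move are L. A position that does have a move is losing for the player to move precisely when every available move leads to a winning position for the opponent. Fill in the labels:
n=0: no move → L
n=1: no move → L
n=2: reaches L-position 0 → W
n=3: reaches L-position 1 → W
n=4: reaches L-position 1 → W
n=5: only reaches 3(W), 2(W), all W → L
n=6: reaches L-position 0 → W
n=7: reaches L-position 5 → W
n=8: reaches L-position 5 → W
n=9: only reaches 7(W), 6(W), 3(W), all W → L
n=10: only reaches 8(W), 7(W), 4(W), all W → L
n=11: reaches L-position 9 → W
n=12: reaches L-position 10 → W
n=13: reaches L-position 10 → W
n=14: only reaches 12(W), 11(W), 8(W), all W → L
n=15: reaches L-position 9 → W
n=16: reaches L-position 14 → W
n=17: reaches L-position 14 → W
n=18: only reaches 16(W), 15(W), 12(W), all W → L
n=19: only reaches 17(W), 16(W), 13(W), all W → L
n=20: reaches L-position 18 → W
n=21: reaches L-position 19 → W
n=22: reaches L-position 19 → W
n=23: only reaches 21(W), 20(W), 17(W), all W → L
n=24: reaches L-position 18 → W
n=25: reaches L-position 23 → W
n=26: reaches L-position 23 → W
n=27: only reaches 25(W), 24(W), 21(W), all W → L
n=28: only reaches 26(W), 25(W), 22(W), all W → L
n=29: reaches L-position 27 → W
n=30: reaches L-position 28 → W
The losing starting values of n are exactly the entries labelled L in this table (11 of them).

0, 1, 5, 9, 10, 14, 18, 19, 23, 27, 28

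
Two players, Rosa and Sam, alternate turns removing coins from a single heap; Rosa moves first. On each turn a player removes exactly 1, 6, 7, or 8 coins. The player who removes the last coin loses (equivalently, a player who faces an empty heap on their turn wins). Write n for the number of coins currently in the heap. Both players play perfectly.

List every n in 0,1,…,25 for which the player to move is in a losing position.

1, 3, 5, 14, 16, 18

Positions with no move are W. A position that does have a move is losing for the player to move precisely when every available move leads to a winning position for the opponent. Fill in the labels:
n=0: no move; the opponent has just taken the last coin and therefore loses → W
n=1: L (sole option 0(W) is W)
n=2: W (go to 1, an L position)
n=3: L (sole option 2(W) is W)
n=4: W (go to 3, an L position)
n=5: L (sole option 4(W) is W)
n=6: W (go to 5, an L position)
n=7: W (go to 1, an L position)
n=8: W (go to 1, an L position)
n=9: W (go to 3, an L position)
n=10: W (go to 3, an L position)
n=11: W (go to 5, an L position)
n=12: W (go to 5, an L position)
n=13: W (go to 5, an L position)
n=14: L (options 13(W), 8(W), 7(W), 6(W) are all W)
n=15: W (go to 14, an L position)
n=16: L (options 15(W), 10(W), 9(W), 8(W) are all W)
n=17: W (go to 16, an L position)
n=18: L (options 17(W), 12(W), 11(W), 10(W) are all W)
n=19: W (go to 18, an L position)
n=20: W (go to 14, an L position)
n=21: W (go to 14, an L position)
n=22: W (go to 16, an L position)
n=23: W (go to 16, an L position)
n=24: W (go to 18, an L position)
n=25: W (go to 18, an L position)
The losing starting values of n are exactly the entries labelled L in this table (6 of them).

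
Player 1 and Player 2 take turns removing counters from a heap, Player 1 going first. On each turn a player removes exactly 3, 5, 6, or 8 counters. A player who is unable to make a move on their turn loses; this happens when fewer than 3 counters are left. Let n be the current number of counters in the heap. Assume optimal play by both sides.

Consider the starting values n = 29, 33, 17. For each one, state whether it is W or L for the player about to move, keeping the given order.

Classify positions by backward induction: terminal positions (no move available) are L. From any other position, the mover wins iff some move reaches an L.
n=0: no move → L
n=1: no move → L
n=2: no move → L
n=3: →0(L), so W
n=4: →1(L), so W
n=5: →2(L), so W
n=6: →1(L), so W
n=7: →2(L), so W
n=8: →2(L), so W
n=9: →1(L), so W
n=10: →2(L), so W
n=11: →8(W), 6(W), 5(W), 3(W) — all W, so L
n=12: →9(W), 7(W), 6(W), 4(W) — all W, so L
n=13: →10(W), 8(W), 7(W), 5(W) — all W, so L
n=14: →11(L), so W
n=15: →12(L), so W
n=16: →13(L), so W
n=17: →12(L), so W
n=18: →13(L), so W
n=19: →13(L), so W
n=20: →12(L), so W
n=21: →13(L), so W
n=22: →19(W), 17(W), 16(W), 14(W) — all W, so L
n=23: →20(W), 18(W), 17(W), 15(W) — all W, so L
n=24: →21(W), 19(W), 18(W), 16(W) — all W, so L
n=25: →22(L), so W
n=26: →23(L), so W
n=27: →24(L), so W
n=28: →23(L), so W
n=29: →24(L), so W
n=30: →24(L), so W
n=31: →23(L), so W
n=32: →24(L), so W
n=33: →30(W), 28(W), 27(W), 25(W) — all W, so L

29: W, 33: L, 17: W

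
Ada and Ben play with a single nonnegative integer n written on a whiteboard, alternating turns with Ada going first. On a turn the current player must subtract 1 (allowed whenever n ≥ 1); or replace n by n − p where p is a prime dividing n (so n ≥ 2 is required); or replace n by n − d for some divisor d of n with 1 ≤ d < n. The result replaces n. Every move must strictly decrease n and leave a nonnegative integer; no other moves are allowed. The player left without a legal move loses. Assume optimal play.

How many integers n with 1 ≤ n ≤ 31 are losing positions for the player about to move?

Work bottom-up. With no move the player to move loses. Otherwise the position is W if at least one move leads to an L position for the opponent, and L if every move leads to a W.
n=0: no move → L
n=1: W (go to 0, an L position)
n=2: W (go to 0, an L position)
n=3: W (go to 0, an L position)
n=4: L (options 2(W), 3(W) are all W)
n=5: W (go to 0, an L position)
n=6: W (go to 4, an L position)
n=7: W (go to 0, an L position)
n=8: W (go to 4, an L position)
n=9: L (options 6(W), 8(W) are all W)
n=10: W (go to 9, an L position)
n=11: W (go to 0, an L position)
n=12: W (go to 9, an L position)
n=13: W (go to 0, an L position)
n=14: L (options 7(W), 12(W), 13(W) are all W)
n=15: W (go to 14, an L position)
n=16: W (go to 14, an L position)
n=17: W (go to 0, an L position)
n=18: W (go to 9, an L position)
n=19: W (go to 0, an L position)
n=20: L (options 10(W), 15(W), 16(W), 18(W), 19(W) are all W)
n=21: W (go to 14, an L position)
n=22: W (go to 20, an L position)
n=23: W (go to 0, an L position)
n=24: W (go to 20, an L position)
n=25: W (go to 20, an L position)
n=26: L (options 13(W), 24(W), 25(W) are all W)
n=27: W (go to 26, an L position)
n=28: W (go to 14, an L position)
n=29: W (go to 0, an L position)
n=30: W (go to 20, an L position)
n=31: W (go to 0, an L position)
L entries with 1 ≤ n ≤ 31 (n=0 is outside the asked range and is not counted): n = 4, 9, 14, 20, 26; that makes 5.

5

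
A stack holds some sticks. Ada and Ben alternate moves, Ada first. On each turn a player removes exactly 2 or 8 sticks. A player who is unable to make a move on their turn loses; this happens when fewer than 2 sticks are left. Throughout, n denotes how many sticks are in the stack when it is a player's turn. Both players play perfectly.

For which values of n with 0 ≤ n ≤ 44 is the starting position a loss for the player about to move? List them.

Positions with no move are L. A position that does have a move is losing for the player to move precisely when every available move leads to a winning position for the opponent. Fill in the labels:
n=0: no move → L
n=1: no move → L
n=2: W (go to 0, an L position)
n=3: W (go to 1, an L position)
n=4: L (sole option 2(W) is W)
n=5: L (sole option 3(W) is W)
n=6: W (go to 4, an L position)
n=7: W (go to 5, an L position)
n=8: W (go to 0, an L position)
n=9: W (go to 1, an L position)
n=10: L (options 8(W), 2(W) are all W)
n=11: L (options 9(W), 3(W) are all W)
n=12: W (go to 10, an L position)
n=13: W (go to 11, an L position)
n=14: L (options 12(W), 6(W) are all W)
n=15: L (options 13(W), 7(W) are all W)
n=16: W (go to 14, an L position)
n=17: W (go to 15, an L position)
n=18: W (go to 10, an L position)
n=19: W (go to 11, an L position)
n=20: L (options 18(W), 12(W) are all W)
n=21: L (options 19(W), 13(W) are all W)
n=22: W (go to 20, an L position)
n=23: W (go to 21, an L position)
n=24: L (options 22(W), 16(W) are all W)
n=25: L (options 23(W), 17(W) are all W)
n=26: W (go to 24, an L position)
n=27: W (go to 25, an L position)
n=28: W (go to 20, an L position)
n=29: W (go to 21, an L position)
n=30: L (options 28(W), 22(W) are all W)
n=31: L (options 29(W), 23(W) are all W)
n=32: W (go to 30, an L position)
n=33: W (go to 31, an L position)
n=34: L (options 32(W), 26(W) are all W)
n=35: L (options 33(W), 27(W) are all W)
n=36: W (go to 34, an L position)
n=37: W (go to 35, an L position)
n=38: W (go to 30, an L position)
n=39: W (go to 31, an L position)
n=40: L (options 38(W), 32(W) are all W)
n=41: L (options 39(W), 33(W) are all W)
n=42: W (go to 40, an L position)
n=43: W (go to 41, an L position)
n=44: L (options 42(W), 36(W) are all W)
Reading off the rows marked L gives the requested list; there are 19 such values of n.

0, 1, 4, 5, 10, 11, 14, 15, 20, 21, 24, 25, 30, 31, 34, 35, 40, 41, 44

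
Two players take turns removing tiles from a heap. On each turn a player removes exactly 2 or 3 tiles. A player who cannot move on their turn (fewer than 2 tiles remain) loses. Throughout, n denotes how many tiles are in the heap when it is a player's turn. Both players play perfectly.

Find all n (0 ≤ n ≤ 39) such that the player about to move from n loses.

Compute win/loss labels from the base case upward. A position with no move is L. Any other position is W if it can reach an L in one move, else L.
n=0: no move → L
n=1: no move → L
n=2: →0(L), so W
n=3: →1(L), so W
n=4: →1(L), so W
n=5: →3(W), 2(W) — all W, so L
n=6: →4(W), 3(W) — all W, so L
n=7: →5(L), so W
n=8: →6(L), so W
n=9: →6(L), so W
n=10: →8(W), 7(W) — all W, so L
n=11: →9(W), 8(W) — all W, so L
n=12: →10(L), so W
n=13: →11(L), so W
n=14: →11(L), so W
n=15: →13(W), 12(W) — all W, so L
n=16: →14(W), 13(W) — all W, so L
n=17: →15(L), so W
n=18: →16(L), so W
n=19: →16(L), so W
n=20: →18(W), 17(W) — all W, so L
n=21: →19(W), 18(W) — all W, so L
n=22: →20(L), so W
n=23: →21(L), so W
n=24: →21(L), so W
n=25: →23(W), 22(W) — all W, so L
n=26: →24(W), 23(W) — all W, so L
n=27: →25(L), so W
n=28: →26(L), so W
n=29: →26(L), so W
n=30: →28(W), 27(W) — all W, so L
n=31: →29(W), 28(W) — all W, so L
n=32: →30(L), so W
n=33: →31(L), so W
n=34: →31(L), so W
n=35: →33(W), 32(W) — all W, so L
n=36: →34(W), 33(W) — all W, so L
n=37: →35(L), so W
n=38: →36(L), so W
n=39: →36(L), so W
Reading off the rows marked L gives the requested list; there are 16 such values of n.

0, 1, 5, 6, 10, 11, 15, 16, 20, 21, 25, 26, 30, 31, 35, 36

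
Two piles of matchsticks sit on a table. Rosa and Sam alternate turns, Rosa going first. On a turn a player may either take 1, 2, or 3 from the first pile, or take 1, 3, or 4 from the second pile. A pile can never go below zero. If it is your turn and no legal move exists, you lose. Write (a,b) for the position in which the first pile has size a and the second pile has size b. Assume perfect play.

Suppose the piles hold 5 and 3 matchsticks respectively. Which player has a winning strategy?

Classify positions by backward induction: terminal positions (no move available) are L. From any other position, the mover wins iff some move reaches an L.
No move ever increases a pile, so every position that can arise here has a ≤ 5 and b ≤ 3; it is enough to label the cells with 0 ≤ a ≤ 5 and 0 ≤ b ≤ 3.
Every move lowers a or b (never raises either), so fill the grid row by row in increasing a, and left to right within a row: each cell's successors are then already labelled.
      b=0  b=1  b=2  b=3
a=0:    L    W    L    W
a=1:    W    L    W    L
a=2:    W    W    W    W
a=3:    W    W    W    W
a=4:    L    W    L    W
a=5:    W    L    W    L
Cells with no legal move (terminal, hence L): (0,0).
The remaining L cells, each justified by listing all of its moves:
(0,2): →(0,1)(W) only, which is W, so L
(1,1): →(0,1)(W), (1,0)(W) — all W, so L
(1,3): →(0,3)(W), (1,2)(W), (1,0)(W) — all W, so L
(4,0): →(3,0)(W), (2,0)(W), (1,0)(W) — all W, so L
(4,2): →(3,2)(W), (2,2)(W), (1,2)(W), (4,1)(W) — all W, so L
(5,1): →(4,1)(W), (3,1)(W), (2,1)(W), (5,0)(W) — all W, so L
(5,3): →(4,3)(W), (3,3)(W), (2,3)(W), (5,2)(W), (5,0)(W) — all W, so L
Every other cell has at least one move into one of the L cells above, so it is W.
Every move from (5,3) reaches a W position, so the mover loses.

Sam wins.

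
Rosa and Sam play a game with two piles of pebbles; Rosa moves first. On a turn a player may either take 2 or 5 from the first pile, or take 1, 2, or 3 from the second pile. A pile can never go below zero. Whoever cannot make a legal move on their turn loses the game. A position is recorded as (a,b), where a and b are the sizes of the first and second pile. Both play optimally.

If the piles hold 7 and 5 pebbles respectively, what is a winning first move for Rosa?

Compute win/loss labels from the base case upward. A position with no move is L. Any other position is W if it can reach an L in one move, else L.
No move ever increases a pile, so every position that can arise here has a ≤ 7 and b ≤ 5; it is enough to label the cells with 0 ≤ a ≤ 7 and 0 ≤ b ≤ 5.
Every move lowers a or b (never raises either), so fill the grid row by row in increasing a, and left to right within a row: each cell's successors are then already labelled.
      b=0  b=1  b=2  b=3  b=4  b=5
a=0:    L    W    W    W    L    W
a=1:    L    W    W    W    L    W
a=2:    W    L    W    W    W    L
a=3:    W    L    W    W    W    L
a=4:    L    W    W    W    L    W
a=5:    W    W    L    W    W    W
a=6:    W    L    W    W    W    L
a=7:    L    W    W    W    L    W
Cells with no legal move (terminal, hence L): (0,0), (1,0).
The remaining L cells, each justified by listing all of its moves:
(0,4): L (options (0,3)(W), (0,2)(W), (0,1)(W) are all W)
(1,4): L (options (1,3)(W), (1,2)(W), (1,1)(W) are all W)
(2,1): L (options (0,1)(W), (2,0)(W) are all W)
(2,5): L (options (0,5)(W), (2,4)(W), (2,3)(W), (2,2)(W) are all W)
(3,1): L (options (1,1)(W), (3,0)(W) are all W)
(3,5): L (options (1,5)(W), (3,4)(W), (3,3)(W), (3,2)(W) are all W)
(4,0): L (sole option (2,0)(W) is W)
(4,4): L (options (2,4)(W), (4,3)(W), (4,2)(W), (4,1)(W) are all W)
(5,2): L (options (3,2)(W), (0,2)(W), (5,1)(W), (5,0)(W) are all W)
(6,1): L (options (4,1)(W), (1,1)(W), (6,0)(W) are all W)
(6,5): L (options (4,5)(W), (1,5)(W), (6,4)(W), (6,3)(W), (6,2)(W) are all W)
(7,0): L (options (5,0)(W), (2,0)(W) are all W)
(7,4): L (options (5,4)(W), (2,4)(W), (7,3)(W), (7,2)(W), (7,1)(W) are all W)
Every other cell has at least one move into one of the L cells above, so it is W.
From (7,5), the L positions reachable in one move are: (2,5), (7,4). Any move reaching one of these is winning.

Move to (2,5).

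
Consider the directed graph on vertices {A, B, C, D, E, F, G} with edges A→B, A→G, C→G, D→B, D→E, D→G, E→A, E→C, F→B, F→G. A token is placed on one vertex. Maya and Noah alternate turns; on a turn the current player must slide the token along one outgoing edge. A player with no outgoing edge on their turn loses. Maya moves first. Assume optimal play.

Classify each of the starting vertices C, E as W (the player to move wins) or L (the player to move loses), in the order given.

Work bottom-up. With no move the player to move loses. Otherwise the position is W if at least one move leads to an L position for the opponent, and L if every move leads to a W.
Every edge goes from a vertex to one that appears earlier in the order B, G, C, A, F, E, D, so processing vertices in that order labels each vertex after all of its successors.
B: no outgoing edge → L
G: no outgoing edge → L
C: →G(L), so W
A: →G(L), so W
F: →G(L), so W
E: →A(W), C(W) — all W, so L
D: →E(L), so W

C: W, E: L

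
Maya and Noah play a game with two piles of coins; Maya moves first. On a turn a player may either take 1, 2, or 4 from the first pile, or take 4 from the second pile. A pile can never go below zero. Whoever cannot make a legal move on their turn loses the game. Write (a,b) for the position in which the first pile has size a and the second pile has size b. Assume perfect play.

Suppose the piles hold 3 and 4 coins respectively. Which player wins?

Maya wins.

Classify positions by backward induction: terminal positions (no move available) are L. From any other position, the mover wins iff some move reaches an L.
No move ever increases a pile, so every position that can arise here has a ≤ 3 and b ≤ 4; it is enough to label the cells with 0 ≤ a ≤ 3 and 0 ≤ b ≤ 4.
Every move lowers a or b (never raises either), so fill the grid row by row in increasing a, and left to right within a row: each cell's successors are then already labelled.
      b=0  b=1  b=2  b=3  b=4
a=0:    L    L    L    L    W
a=1:    W    W    W    W    L
a=2:    W    W    W    W    W
a=3:    L    L    L    L    W
Cells with no legal move (terminal, hence L): (0,0), (0,1), (0,2), (0,3).
The remaining L cells, each justified by listing all of its moves:
(1,4): only reaches (0,4)(W), (1,0)(W), all W → L
(3,0): only reaches (2,0)(W), (1,0)(W), all W → L
(3,1): only reaches (2,1)(W), (1,1)(W), all W → L
(3,2): only reaches (2,2)(W), (1,2)(W), all W → L
(3,3): only reaches (2,3)(W), (1,3)(W), all W → L
Every other cell has at least one move into one of the L cells above, so it is W.
From (3,4) Maya can move to (1,4), reaching an L position.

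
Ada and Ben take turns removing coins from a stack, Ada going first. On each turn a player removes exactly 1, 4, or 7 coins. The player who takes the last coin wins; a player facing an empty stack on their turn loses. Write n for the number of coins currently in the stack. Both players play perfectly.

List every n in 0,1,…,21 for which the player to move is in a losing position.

Compute win/loss labels from the base case upward. A position with no move is L. Any other position is W if it can reach an L in one move, else L.
n=0: no move → L
n=1: can move to 0, which is L ⇒ W
n=2: the only move is to 1(W), a W ⇒ L
n=3: can move to 2, which is L ⇒ W
n=4: can move to 0, which is L ⇒ W
n=5: moves to 4(W), 1(W); every one is W ⇒ L
n=6: can move to 5, which is L ⇒ W
n=7: can move to 0, which is L ⇒ W
n=8: moves to 7(W), 4(W), 1(W); every one is W ⇒ L
n=9: can move to 8, which is L ⇒ W
n=10: moves to 9(W), 6(W), 3(W); every one is W ⇒ L
n=11: can move to 10, which is L ⇒ W
n=12: can move to 8, which is L ⇒ W
n=13: moves to 12(W), 9(W), 6(W); every one is W ⇒ L
n=14: can move to 13, which is L ⇒ W
n=15: can move to 8, which is L ⇒ W
n=16: moves to 15(W), 12(W), 9(W); every one is W ⇒ L
n=17: can move to 16, which is L ⇒ W
n=18: moves to 17(W), 14(W), 11(W); every one is W ⇒ L
n=19: can move to 18, which is L ⇒ W
n=20: can move to 16, which is L ⇒ W
n=21: moves to 20(W), 17(W), 14(W); every one is W ⇒ L
Reading off the rows marked L gives the requested list; there are 9 such values of n.

0, 2, 5, 8, 10, 13, 16, 18, 21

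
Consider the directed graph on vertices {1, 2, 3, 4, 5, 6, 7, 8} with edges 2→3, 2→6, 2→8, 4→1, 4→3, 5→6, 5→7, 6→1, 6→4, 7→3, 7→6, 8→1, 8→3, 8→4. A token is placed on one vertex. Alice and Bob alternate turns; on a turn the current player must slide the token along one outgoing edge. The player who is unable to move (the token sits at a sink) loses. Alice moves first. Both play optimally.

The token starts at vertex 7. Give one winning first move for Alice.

Label each position W (a win for the player to move) or L (a loss). A position with no legal move is L; any other position is W exactly when some move reaches an L, and L when every move reaches a W.
Every edge goes from a vertex to one that appears earlier in the order 1, 3, 4, 8, 6, 2, 7, 5, so processing vertices in that order labels each vertex after all of its successors.
1: no outgoing edge → L
3: no outgoing edge → L
4: reaches L-position 3 → W
8: reaches L-position 3 → W
6: reaches L-position 1 → W
2: reaches L-position 3 → W
7: reaches L-position 3 → W
5: only reaches 7(W), 6(W), all W → L
From 7, the L positions reachable in one move are: 3.

Move to 3.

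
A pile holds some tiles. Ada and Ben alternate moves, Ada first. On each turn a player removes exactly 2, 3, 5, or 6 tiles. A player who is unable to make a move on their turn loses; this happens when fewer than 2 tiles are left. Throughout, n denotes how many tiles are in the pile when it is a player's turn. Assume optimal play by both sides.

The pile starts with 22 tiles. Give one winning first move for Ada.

Label each position W (a win for the player to move) or L (a loss). A position with no legal move is L; any other position is W exactly when some move reaches an L, and L when every move reaches a W.
n=0: no move → L
n=1: no move → L
n=2: →0(L), so W
n=3: →1(L), so W
n=4: →1(L), so W
n=5: →0(L), so W
n=6: →1(L), so W
n=7: →1(L), so W
n=8: →6(W), 5(W), 3(W), 2(W) — all W, so L
n=9: →7(W), 6(W), 4(W), 3(W) — all W, so L
n=10: →8(L), so W
n=11: →9(L), so W
n=12: →9(L), so W
n=13: →8(L), so W
n=14: →9(L), so W
n=15: →9(L), so W
n=16: →14(W), 13(W), 11(W), 10(W) — all W, so L
n=17: →15(W), 14(W), 12(W), 11(W) — all W, so L
n=18: →16(L), so W
n=19: →17(L), so W
n=20: →17(L), so W
n=21: →16(L), so W
n=22: →17(L), so W
From 22, the L positions reachable in one move are: 17, 16. Any move reaching one of these is winning.

Remove 5, leaving 17.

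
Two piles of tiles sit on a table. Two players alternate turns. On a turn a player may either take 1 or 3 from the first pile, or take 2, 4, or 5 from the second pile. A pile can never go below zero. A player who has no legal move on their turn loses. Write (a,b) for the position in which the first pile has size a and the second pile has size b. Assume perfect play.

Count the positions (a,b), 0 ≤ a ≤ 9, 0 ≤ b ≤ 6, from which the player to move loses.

Positions with no move are L. A position that does have a move is losing for the player to move precisely when every available move leads to a winning position for the opponent. Fill in the labels:
Every move lowers a or b (never raises either), so fill the grid row by row in increasing a, and left to right within a row: each cell's successors are then already labelled.
      b=0  b=1  b=2  b=3  b=4  b=5  b=6
a=0:    L    L    W    W    W    W    W
a=1:    W    W    L    L    W    W    W
a=2:    L    L    W    W    W    W    W
a=3:    W    W    L    L    W    W    W
a=4:    L    L    W    W    W    W    W
a=5:    W    W    L    L    W    W    W
a=6:    L    L    W    W    W    W    W
a=7:    W    W    L    L    W    W    W
a=8:    L    L    W    W    W    W    W
a=9:    W    W    L    L    W    W    W
Cells with no legal move (terminal, hence L): (0,0), (0,1).
The remaining L cells, each justified by listing all of its moves:
(1,2): only reaches (0,2)(W), (1,0)(W), all W → L
(1,3): only reaches (0,3)(W), (1,1)(W), all W → L
(2,0): only reaches (1,0)(W), which is W → L
(2,1): only reaches (1,1)(W), which is W → L
(3,2): only reaches (2,2)(W), (0,2)(W), (3,0)(W), all W → L
(3,3): only reaches (2,3)(W), (0,3)(W), (3,1)(W), all W → L
(4,0): only reaches (3,0)(W), (1,0)(W), all W → L
(4,1): only reaches (3,1)(W), (1,1)(W), all W → L
(5,2): only reaches (4,2)(W), (2,2)(W), (5,0)(W), all W → L
(5,3): only reaches (4,3)(W), (2,3)(W), (5,1)(W), all W → L
(6,0): only reaches (5,0)(W), (3,0)(W), all W → L
(6,1): only reaches (5,1)(W), (3,1)(W), all W → L
(7,2): only reaches (6,2)(W), (4,2)(W), (7,0)(W), all W → L
(7,3): only reaches (6,3)(W), (4,3)(W), (7,1)(W), all W → L
(8,0): only reaches (7,0)(W), (5,0)(W), all W → L
(8,1): only reaches (7,1)(W), (5,1)(W), all W → L
(9,2): only reaches (8,2)(W), (6,2)(W), (9,0)(W), all W → L
(9,3): only reaches (8,3)(W), (6,3)(W), (9,1)(W), all W → L
Every other cell has at least one move into one of the L cells above, so it is W.
L cells per row: a=0: 2, a=1: 2, a=2: 2, a=3: 2, a=4: 2, a=5: 2, a=6: 2, a=7: 2, a=8: 2, a=9: 2; total 20.

20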